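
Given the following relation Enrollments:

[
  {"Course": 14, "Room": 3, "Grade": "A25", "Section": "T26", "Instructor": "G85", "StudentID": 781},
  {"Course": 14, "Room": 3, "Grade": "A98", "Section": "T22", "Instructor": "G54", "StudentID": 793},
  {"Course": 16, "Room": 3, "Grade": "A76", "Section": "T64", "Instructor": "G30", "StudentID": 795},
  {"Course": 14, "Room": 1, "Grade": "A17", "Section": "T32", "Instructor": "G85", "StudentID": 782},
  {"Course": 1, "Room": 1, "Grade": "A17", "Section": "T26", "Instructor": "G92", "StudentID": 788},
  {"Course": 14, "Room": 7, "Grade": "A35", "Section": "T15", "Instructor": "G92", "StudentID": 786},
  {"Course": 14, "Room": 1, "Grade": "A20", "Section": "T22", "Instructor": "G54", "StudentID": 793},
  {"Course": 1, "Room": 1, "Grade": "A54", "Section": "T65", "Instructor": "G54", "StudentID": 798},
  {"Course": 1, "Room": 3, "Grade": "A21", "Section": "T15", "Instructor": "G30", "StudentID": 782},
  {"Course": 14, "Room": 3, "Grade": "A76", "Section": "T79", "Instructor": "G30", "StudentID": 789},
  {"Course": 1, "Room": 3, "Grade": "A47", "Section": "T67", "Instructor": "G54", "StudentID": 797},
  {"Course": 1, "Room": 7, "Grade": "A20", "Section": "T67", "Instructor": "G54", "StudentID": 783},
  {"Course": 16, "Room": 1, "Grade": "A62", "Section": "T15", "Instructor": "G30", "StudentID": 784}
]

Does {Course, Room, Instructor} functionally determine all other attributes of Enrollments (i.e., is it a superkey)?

Yes

All 13 rows have distinct {Course, Room, Instructor} values, so {Course, Room, Instructor} → (all attributes) holds and {Course, Room, Instructor} is a superkey.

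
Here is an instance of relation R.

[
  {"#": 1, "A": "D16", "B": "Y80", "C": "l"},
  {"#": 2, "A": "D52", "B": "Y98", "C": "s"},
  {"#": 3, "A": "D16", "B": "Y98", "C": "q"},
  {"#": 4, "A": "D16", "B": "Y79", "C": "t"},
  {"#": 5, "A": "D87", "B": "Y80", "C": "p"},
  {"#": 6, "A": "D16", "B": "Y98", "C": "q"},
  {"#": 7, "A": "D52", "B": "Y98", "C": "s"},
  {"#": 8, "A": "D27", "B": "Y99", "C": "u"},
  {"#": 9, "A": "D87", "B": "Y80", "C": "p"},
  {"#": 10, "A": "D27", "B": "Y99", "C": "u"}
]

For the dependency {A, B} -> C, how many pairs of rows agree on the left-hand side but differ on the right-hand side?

0

(A=D52, B=Y98): all 2 rows agree on C — 0 pairs.
(A=D16, B=Y98): all 2 rows agree on C — 0 pairs.
(A=D87, B=Y80): all 2 rows agree on C — 0 pairs.
(A=D27, B=Y99): all 2 rows agree on C — 0 pairs.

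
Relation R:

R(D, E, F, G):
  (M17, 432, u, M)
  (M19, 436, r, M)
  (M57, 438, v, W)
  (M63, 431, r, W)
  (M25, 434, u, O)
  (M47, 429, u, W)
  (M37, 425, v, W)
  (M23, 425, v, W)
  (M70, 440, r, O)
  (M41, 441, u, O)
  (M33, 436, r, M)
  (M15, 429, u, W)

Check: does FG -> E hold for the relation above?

(F=u, G=M): 1 row → E = 432 ✓
(F=r, G=M): 2 rows → E = 436, 436 ✓
(F=v, G=W): 3 rows → E takes values {438, 425} — violation
(F=r, G=W): 1 row → E = 431 ✓
(F=u, G=O): 2 rows → E takes values {434, 441} — violation
(F=u, G=W): 2 rows → E = 429, 429 ✓
(F=r, G=O): 1 row → E = 440 ✓
Two rows agree on FG but differ on E, so FG -> E does not hold.

No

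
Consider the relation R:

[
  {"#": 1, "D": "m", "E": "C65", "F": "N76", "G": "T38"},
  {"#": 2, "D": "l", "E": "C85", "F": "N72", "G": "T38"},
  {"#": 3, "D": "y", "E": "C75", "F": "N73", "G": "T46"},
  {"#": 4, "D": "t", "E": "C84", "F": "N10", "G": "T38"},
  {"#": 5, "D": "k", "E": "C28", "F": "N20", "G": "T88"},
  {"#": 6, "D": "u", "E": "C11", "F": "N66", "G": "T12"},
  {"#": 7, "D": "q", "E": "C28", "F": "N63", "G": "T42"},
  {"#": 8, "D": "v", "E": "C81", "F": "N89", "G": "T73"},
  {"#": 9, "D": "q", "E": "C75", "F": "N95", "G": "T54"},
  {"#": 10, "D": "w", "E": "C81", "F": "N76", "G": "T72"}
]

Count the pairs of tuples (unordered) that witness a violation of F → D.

F=N76: violating pairs (1,10) — 1 pair.

1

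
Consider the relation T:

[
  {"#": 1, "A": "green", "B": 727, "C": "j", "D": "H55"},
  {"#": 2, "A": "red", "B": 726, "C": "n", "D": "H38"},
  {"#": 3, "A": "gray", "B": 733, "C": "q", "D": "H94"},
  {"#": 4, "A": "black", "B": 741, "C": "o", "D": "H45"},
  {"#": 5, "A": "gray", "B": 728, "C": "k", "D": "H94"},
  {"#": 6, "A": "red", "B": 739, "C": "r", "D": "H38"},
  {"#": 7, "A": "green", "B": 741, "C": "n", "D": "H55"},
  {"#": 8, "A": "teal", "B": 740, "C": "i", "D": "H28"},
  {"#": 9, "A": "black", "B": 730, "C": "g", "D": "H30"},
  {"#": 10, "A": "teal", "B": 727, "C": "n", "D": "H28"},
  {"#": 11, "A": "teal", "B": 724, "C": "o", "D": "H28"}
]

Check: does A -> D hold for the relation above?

No

A=green: rows 1, 7 → D = H55, H55 ✓
A=red: rows 2, 6 → D = H38, H38 ✓
A=gray: rows 3, 5 → D = H94, H94 ✓
A=black: rows 4, 9 → D takes values {H45, H30} — violation
A=teal: rows 8, 10, 11 → D = H28, H28, H28 ✓
Two rows agree on A but differ on D, so A -> D does not hold.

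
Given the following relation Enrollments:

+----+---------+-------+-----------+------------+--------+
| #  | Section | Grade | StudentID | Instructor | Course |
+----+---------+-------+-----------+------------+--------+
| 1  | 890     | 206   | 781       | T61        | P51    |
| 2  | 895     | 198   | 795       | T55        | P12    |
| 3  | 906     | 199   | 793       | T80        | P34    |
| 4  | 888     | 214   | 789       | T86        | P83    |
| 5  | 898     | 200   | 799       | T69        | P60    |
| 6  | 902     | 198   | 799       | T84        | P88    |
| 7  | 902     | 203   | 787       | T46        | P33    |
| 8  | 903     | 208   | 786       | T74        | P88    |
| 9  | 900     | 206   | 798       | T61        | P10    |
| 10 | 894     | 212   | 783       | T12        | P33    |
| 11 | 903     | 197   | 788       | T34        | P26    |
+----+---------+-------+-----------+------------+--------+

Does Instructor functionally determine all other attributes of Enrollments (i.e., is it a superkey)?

No

Rows 1 and 9 have the same Instructor value Instructor=T61 but are distinct tuples, so Instructor does not determine every attribute — not a superkey.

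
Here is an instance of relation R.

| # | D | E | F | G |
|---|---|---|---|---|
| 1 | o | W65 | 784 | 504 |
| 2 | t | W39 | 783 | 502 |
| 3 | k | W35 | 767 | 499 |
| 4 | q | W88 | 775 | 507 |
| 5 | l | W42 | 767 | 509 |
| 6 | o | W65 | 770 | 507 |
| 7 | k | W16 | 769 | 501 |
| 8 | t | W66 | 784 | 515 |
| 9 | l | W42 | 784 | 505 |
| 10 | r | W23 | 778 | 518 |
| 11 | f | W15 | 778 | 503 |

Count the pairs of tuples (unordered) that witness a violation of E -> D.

0

E=W65: all 2 rows agree on D — 0 pairs.
E=W42: all 2 rows agree on D — 0 pairs.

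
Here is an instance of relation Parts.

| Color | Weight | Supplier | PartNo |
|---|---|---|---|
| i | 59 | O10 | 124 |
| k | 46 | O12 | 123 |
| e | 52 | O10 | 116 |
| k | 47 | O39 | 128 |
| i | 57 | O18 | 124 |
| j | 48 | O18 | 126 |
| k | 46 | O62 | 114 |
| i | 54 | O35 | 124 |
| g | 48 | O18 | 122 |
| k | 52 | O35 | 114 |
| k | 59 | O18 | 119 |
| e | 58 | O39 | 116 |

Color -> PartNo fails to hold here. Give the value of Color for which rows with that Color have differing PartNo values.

k

Color=i: 3 rows → PartNo = 124, 124, 124 ✓
Color=k: 5 rows → PartNo takes values {123, 128, 114, 119} — violation
Color=e: 2 rows → PartNo = 116, 116 ✓
Color=j: 1 row → PartNo = 126 ✓
Color=g: 1 row → PartNo = 122 ✓
The only Color value with inconsistent PartNo is Color=k.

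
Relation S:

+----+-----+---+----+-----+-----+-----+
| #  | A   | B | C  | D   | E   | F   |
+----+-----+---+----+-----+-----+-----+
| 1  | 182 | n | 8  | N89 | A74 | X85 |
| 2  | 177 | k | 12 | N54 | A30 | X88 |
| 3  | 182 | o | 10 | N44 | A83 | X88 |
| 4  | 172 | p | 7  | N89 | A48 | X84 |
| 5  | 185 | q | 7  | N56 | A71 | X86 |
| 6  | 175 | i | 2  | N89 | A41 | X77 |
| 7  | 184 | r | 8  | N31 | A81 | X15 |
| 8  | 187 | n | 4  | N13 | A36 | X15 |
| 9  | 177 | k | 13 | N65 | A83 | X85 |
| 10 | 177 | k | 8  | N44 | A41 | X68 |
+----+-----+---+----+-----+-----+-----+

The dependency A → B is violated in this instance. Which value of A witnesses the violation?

A=182: rows 1, 3 → B takes values {n, o} — violation
A=177: rows 2, 9, 10 → B = k, k, k ✓
A=172: row 4 → B = p ✓
A=185: row 5 → B = q ✓
A=175: row 6 → B = i ✓
A=184: row 7 → B = r ✓
A=187: row 8 → B = n ✓
The only A value with inconsistent B is A=182.

182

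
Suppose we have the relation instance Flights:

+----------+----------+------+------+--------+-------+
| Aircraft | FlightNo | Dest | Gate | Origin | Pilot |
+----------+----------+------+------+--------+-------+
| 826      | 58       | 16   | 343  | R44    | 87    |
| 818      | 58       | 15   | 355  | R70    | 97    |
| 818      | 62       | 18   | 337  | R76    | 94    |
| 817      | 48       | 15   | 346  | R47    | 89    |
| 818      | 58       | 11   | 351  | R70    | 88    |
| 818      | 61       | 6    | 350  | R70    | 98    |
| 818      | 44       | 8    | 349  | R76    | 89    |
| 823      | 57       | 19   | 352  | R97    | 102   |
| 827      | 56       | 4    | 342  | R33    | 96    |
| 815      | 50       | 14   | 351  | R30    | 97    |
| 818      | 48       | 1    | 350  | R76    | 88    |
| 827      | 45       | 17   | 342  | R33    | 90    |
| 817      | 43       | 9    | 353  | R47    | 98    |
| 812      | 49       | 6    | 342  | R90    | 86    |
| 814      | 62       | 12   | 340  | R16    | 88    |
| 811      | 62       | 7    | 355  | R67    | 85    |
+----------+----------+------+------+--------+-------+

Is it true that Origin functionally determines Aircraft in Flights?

Yes

Origin=R44: 1 row → Aircraft = 826 ✓
Origin=R70: 3 rows → Aircraft = 818, 818, 818 ✓
Origin=R76: 3 rows → Aircraft = 818, 818, 818 ✓
Origin=R47: 2 rows → Aircraft = 817, 817 ✓
Origin=R97: 1 row → Aircraft = 823 ✓
Origin=R33: 2 rows → Aircraft = 827, 827 ✓
Origin=R30: 1 row → Aircraft = 815 ✓
Origin=R90: 1 row → Aircraft = 812 ✓
Origin=R16: 1 row → Aircraft = 814 ✓
Origin=R67: 1 row → Aircraft = 811 ✓
Every Origin value is associated with a single Aircraft value, so Origin → Aircraft holds.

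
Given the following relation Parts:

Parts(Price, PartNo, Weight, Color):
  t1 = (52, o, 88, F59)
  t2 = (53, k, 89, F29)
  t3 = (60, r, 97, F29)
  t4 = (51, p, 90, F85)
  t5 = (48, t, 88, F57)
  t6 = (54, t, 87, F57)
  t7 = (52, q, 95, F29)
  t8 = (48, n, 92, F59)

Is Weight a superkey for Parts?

No

Rows 1 and 5 have the same Weight value Weight=88 but are distinct tuples, so Weight does not determine every attribute — not a superkey.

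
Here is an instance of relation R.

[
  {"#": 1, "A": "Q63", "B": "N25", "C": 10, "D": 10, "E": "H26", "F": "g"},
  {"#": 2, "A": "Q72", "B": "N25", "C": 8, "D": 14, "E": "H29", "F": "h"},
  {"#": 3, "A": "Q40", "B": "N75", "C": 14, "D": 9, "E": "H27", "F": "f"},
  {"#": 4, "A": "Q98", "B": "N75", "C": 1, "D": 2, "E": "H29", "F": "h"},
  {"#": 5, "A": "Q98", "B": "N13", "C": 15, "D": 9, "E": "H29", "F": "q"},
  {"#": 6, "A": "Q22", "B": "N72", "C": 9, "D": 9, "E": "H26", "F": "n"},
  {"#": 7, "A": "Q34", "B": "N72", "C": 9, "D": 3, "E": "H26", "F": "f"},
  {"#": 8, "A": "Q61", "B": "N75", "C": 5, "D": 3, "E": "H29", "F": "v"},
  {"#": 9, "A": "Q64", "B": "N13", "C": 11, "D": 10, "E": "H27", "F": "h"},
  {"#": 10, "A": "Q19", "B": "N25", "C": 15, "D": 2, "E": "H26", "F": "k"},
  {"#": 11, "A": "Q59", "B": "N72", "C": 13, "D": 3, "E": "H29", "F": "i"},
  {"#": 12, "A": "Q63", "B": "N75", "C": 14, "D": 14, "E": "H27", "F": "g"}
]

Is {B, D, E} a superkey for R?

Yes

All 12 rows have distinct {B, D, E} values, so {B, D, E} → (all attributes) holds and {B, D, E} is a superkey.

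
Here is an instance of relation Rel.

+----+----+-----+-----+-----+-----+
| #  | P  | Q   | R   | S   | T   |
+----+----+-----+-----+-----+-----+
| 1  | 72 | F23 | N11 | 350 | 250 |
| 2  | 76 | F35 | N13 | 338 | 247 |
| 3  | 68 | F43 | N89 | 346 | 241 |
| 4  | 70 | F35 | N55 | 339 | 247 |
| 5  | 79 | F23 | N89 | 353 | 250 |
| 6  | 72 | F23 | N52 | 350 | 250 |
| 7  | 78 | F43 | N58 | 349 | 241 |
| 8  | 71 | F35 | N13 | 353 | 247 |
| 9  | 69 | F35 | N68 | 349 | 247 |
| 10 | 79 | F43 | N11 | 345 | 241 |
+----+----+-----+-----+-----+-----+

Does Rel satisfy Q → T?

Q=F23: rows 1, 5, 6 → T = 250, 250, 250 ✓
Q=F35: rows 2, 4, 8, 9 → T = 247, 247, 247, 247 ✓
Q=F43: rows 3, 7, 10 → T = 241, 241, 241 ✓
Every Q value is associated with a single T value, so Q → T holds.

Yes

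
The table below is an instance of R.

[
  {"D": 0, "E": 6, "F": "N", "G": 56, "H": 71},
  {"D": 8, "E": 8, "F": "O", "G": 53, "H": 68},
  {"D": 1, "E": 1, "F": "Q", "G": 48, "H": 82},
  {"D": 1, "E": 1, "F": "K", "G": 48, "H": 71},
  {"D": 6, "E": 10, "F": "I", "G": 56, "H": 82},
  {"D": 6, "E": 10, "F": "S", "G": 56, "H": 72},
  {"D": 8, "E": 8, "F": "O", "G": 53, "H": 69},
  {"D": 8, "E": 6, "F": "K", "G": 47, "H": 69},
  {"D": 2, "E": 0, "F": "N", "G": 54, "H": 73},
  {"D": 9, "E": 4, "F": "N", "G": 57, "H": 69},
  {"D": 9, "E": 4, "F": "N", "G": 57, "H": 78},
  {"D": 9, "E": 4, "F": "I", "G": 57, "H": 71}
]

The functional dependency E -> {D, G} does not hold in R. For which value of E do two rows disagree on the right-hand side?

E=6: 2 rows → {D,G} takes values {(0, 56), (8, 47)} — violation
E=8: 2 rows → {D,G} = (8, 53), (8, 53) ✓
E=1: 2 rows → {D,G} = (1, 48), (1, 48) ✓
E=10: 2 rows → {D,G} = (6, 56), (6, 56) ✓
E=0: 1 row → {D,G} = (2, 54) ✓
E=4: 3 rows → {D,G} = (9, 57), (9, 57), (9, 57) ✓
The only E value with inconsistent RHS is E=6.

6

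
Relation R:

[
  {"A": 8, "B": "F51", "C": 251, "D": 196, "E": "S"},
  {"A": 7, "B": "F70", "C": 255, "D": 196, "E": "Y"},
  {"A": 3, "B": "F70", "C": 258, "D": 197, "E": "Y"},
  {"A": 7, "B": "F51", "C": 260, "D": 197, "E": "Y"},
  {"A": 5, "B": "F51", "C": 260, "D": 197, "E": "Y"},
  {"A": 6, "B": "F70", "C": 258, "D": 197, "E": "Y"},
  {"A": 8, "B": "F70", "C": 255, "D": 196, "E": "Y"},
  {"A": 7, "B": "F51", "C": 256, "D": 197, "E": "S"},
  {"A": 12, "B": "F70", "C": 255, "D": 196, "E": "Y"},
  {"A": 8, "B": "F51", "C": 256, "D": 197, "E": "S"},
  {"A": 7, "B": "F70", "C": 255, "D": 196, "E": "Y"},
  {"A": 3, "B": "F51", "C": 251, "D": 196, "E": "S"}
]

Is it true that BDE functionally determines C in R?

Yes

(B=F51, D=196, E=S): 2 rows → C = 251, 251 ✓
(B=F70, D=196, E=Y): 4 rows → C = 255, 255, 255, 255 ✓
(B=F70, D=197, E=Y): 2 rows → C = 258, 258 ✓
(B=F51, D=197, E=Y): 2 rows → C = 260, 260 ✓
(B=F51, D=197, E=S): 2 rows → C = 256, 256 ✓
Every BDE value is associated with a single C value, so BDE -> C holds.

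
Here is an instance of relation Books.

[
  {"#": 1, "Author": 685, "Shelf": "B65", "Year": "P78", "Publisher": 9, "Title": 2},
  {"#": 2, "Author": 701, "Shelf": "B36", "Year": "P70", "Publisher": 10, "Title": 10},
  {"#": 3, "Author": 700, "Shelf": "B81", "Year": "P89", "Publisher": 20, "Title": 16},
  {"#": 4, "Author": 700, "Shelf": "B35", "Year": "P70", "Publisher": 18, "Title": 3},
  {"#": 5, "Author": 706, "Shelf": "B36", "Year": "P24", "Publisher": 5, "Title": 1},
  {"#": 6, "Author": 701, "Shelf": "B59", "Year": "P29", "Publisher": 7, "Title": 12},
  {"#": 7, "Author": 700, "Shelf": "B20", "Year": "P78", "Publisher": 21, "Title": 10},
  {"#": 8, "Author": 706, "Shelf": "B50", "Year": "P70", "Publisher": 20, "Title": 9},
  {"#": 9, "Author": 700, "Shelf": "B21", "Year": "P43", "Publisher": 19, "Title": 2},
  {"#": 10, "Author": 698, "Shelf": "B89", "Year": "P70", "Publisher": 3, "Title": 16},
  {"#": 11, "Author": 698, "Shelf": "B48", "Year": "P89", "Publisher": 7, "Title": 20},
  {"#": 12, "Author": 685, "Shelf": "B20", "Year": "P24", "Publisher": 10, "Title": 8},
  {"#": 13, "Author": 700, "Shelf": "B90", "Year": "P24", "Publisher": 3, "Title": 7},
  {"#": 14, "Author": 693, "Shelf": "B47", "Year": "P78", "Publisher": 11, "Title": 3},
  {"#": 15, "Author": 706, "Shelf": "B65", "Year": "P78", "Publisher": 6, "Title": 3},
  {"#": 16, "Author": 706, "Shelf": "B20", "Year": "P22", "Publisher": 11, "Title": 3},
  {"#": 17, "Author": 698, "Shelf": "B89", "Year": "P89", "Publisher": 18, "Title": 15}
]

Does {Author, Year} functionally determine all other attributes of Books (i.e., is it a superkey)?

Rows 11 and 17 have the same {Author, Year} value (Author=698, Year=P89) but are distinct tuples, so {Author, Year} does not determine every attribute — not a superkey.

No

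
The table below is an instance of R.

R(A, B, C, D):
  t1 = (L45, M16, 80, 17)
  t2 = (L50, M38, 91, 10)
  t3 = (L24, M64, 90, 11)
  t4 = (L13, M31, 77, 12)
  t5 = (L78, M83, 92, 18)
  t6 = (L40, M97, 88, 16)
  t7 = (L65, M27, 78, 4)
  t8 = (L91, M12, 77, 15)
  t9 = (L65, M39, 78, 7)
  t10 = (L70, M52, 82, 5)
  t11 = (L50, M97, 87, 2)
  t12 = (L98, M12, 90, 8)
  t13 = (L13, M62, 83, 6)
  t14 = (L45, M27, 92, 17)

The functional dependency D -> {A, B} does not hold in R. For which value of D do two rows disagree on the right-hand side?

17

D=17: rows 1, 14 → {A,B} takes values {(L45, M16), (L45, M27)} — violation
D=10: row 2 → {A,B} = (L50, M38) ✓
D=11: row 3 → {A,B} = (L24, M64) ✓
D=12: row 4 → {A,B} = (L13, M31) ✓
D=18: row 5 → {A,B} = (L78, M83) ✓
D=16: row 6 → {A,B} = (L40, M97) ✓
D=4: row 7 → {A,B} = (L65, M27) ✓
D=15: row 8 → {A,B} = (L91, M12) ✓
D=7: row 9 → {A,B} = (L65, M39) ✓
D=5: row 10 → {A,B} = (L70, M52) ✓
D=2: row 11 → {A,B} = (L50, M97) ✓
D=8: row 12 → {A,B} = (L98, M12) ✓
D=6: row 13 → {A,B} = (L13, M62) ✓
The only D value with inconsistent RHS is D=17.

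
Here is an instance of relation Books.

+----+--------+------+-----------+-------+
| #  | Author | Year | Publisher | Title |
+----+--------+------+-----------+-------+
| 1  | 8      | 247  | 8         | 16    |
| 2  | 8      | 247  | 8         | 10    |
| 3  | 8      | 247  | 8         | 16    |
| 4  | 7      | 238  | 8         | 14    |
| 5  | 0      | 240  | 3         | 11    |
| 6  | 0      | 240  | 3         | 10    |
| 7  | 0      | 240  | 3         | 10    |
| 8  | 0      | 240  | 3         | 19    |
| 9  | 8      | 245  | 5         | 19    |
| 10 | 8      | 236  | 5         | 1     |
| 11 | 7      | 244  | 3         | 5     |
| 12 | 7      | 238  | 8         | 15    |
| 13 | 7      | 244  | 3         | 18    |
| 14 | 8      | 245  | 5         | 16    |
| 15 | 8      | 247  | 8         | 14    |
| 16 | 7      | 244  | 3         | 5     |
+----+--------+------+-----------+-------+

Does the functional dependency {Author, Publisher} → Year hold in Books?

(Author=8, Publisher=8): rows 1, 2, 3, 15 → Year = 247, 247, 247, 247 ✓
(Author=7, Publisher=8): rows 4, 12 → Year = 238, 238 ✓
(Author=0, Publisher=3): rows 5, 6, 7, 8 → Year = 240, 240, 240, 240 ✓
(Author=8, Publisher=5): rows 9, 10, 14 → Year takes values {245, 236} — violation
(Author=7, Publisher=3): rows 11, 13, 16 → Year = 244, 244, 244 ✓
Two rows agree on {Author, Publisher} but differ on Year, so {Author, Publisher} → Year does not hold.

No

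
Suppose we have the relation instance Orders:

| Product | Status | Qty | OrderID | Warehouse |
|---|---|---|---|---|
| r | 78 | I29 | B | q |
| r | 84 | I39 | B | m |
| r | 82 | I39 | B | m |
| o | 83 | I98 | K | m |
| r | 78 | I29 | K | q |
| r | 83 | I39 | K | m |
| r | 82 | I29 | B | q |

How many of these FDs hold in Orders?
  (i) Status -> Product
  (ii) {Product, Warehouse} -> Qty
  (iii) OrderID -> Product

(i) Status -> Product: Status=83: 2 rows → Product takes values {o, r} — violation — fails.
(ii) {Product, Warehouse} -> Qty: every LHS value maps to a single RHS value — holds.
(iii) OrderID -> Product: OrderID=K: 3 rows → Product takes values {o, r} — violation — fails.
1 of the 3 dependencies holds.

1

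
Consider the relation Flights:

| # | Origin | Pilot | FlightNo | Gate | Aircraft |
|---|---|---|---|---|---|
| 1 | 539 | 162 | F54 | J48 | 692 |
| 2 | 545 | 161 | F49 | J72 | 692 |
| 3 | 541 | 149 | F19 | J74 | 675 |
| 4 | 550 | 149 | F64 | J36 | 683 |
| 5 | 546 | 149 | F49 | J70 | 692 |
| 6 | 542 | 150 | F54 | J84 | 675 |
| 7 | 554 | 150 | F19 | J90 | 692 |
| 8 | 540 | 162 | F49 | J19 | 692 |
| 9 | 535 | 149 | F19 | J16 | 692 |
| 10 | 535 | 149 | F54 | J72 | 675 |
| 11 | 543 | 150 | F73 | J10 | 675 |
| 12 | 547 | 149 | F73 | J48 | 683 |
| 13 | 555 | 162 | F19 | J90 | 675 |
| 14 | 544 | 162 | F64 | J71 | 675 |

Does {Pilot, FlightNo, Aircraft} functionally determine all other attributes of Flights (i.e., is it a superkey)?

Yes

All 14 rows have distinct {Pilot, FlightNo, Aircraft} values, so {Pilot, FlightNo, Aircraft} → (all attributes) holds and {Pilot, FlightNo, Aircraft} is a superkey.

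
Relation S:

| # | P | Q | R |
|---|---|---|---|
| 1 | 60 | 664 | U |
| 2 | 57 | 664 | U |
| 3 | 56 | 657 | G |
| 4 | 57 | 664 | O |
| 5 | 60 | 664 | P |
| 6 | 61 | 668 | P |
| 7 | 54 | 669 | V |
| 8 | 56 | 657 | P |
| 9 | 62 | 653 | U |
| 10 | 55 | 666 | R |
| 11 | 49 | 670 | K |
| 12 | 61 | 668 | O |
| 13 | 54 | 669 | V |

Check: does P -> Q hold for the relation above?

P=60: rows 1, 5 → Q = 664, 664 ✓
P=57: rows 2, 4 → Q = 664, 664 ✓
P=56: rows 3, 8 → Q = 657, 657 ✓
P=61: rows 6, 12 → Q = 668, 668 ✓
P=54: rows 7, 13 → Q = 669, 669 ✓
P=62: row 9 → Q = 653 ✓
P=55: row 10 → Q = 666 ✓
P=49: row 11 → Q = 670 ✓
Every P value is associated with a single Q value, so P -> Q holds.

Yes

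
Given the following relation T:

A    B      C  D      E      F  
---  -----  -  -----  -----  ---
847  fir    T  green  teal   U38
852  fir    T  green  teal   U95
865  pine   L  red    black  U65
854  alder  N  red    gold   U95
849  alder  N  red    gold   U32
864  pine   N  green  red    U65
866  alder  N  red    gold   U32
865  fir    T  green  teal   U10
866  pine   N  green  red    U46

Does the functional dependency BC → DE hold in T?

(B=fir, C=T): 3 rows → {D,E} = (green, teal), (green, teal), (green, teal) ✓
(B=pine, C=L): 1 row → {D,E} = (red, black) ✓
(B=alder, C=N): 3 rows → {D,E} = (red, gold), (red, gold), (red, gold) ✓
(B=pine, C=N): 2 rows → {D,E} = (green, red), (green, red) ✓
Every BC value is associated with a single DE value, so BC → DE holds.

Yes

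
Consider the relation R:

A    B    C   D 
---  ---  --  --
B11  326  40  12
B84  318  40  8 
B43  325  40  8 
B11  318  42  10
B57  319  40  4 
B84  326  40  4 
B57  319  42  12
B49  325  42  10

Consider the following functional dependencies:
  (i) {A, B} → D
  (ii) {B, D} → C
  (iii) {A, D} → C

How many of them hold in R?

2

(i) {A, B} → D: (A=B57, B=319): 2 rows → D takes values {4, 12} — violation — fails.
(ii) {B, D} → C: every LHS value maps to a single RHS value — holds.
(iii) {A, D} → C: every LHS value maps to a single RHS value — holds.
2 of the 3 dependencies hold.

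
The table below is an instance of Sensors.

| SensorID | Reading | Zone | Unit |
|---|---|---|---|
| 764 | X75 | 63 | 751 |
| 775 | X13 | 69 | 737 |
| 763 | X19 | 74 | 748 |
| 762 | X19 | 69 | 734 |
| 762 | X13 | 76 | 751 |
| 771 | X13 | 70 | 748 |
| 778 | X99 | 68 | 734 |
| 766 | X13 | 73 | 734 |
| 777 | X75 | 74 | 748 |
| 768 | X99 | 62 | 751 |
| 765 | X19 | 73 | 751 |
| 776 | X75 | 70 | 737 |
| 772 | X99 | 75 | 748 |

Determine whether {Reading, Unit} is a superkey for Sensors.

All 13 rows have distinct {Reading, Unit} values, so {Reading, Unit} → (all attributes) holds and {Reading, Unit} is a superkey.

Yes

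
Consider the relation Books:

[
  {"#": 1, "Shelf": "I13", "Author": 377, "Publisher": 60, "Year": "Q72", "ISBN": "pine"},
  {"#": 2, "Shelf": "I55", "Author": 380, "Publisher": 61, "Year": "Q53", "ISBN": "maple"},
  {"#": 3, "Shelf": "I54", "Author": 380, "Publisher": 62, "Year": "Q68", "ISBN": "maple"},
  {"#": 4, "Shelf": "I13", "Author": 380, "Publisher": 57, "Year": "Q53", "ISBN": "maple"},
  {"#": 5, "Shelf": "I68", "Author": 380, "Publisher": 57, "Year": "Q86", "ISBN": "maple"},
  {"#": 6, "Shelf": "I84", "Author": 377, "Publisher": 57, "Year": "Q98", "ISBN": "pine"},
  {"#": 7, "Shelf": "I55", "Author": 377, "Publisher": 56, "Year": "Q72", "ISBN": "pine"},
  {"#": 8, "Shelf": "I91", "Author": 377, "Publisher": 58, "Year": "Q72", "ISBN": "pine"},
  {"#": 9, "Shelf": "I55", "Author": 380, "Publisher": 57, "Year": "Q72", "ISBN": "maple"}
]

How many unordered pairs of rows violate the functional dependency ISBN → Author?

ISBN=pine: all 4 rows agree on Author — 0 pairs.
ISBN=maple: all 5 rows agree on Author — 0 pairs.

0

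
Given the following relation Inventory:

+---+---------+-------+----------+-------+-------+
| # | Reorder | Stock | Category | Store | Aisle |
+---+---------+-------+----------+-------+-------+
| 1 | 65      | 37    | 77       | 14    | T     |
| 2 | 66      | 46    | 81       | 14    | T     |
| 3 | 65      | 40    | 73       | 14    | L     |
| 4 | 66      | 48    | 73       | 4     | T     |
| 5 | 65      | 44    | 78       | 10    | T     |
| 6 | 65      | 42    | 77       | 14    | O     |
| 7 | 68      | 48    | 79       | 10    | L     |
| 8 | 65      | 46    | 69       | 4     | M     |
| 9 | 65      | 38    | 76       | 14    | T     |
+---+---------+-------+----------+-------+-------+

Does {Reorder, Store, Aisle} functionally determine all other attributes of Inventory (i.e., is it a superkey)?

No

Rows 1 and 9 have the same {Reorder, Store, Aisle} value (Reorder=65, Store=14, Aisle=T) but are distinct tuples, so {Reorder, Store, Aisle} does not determine every attribute — not a superkey.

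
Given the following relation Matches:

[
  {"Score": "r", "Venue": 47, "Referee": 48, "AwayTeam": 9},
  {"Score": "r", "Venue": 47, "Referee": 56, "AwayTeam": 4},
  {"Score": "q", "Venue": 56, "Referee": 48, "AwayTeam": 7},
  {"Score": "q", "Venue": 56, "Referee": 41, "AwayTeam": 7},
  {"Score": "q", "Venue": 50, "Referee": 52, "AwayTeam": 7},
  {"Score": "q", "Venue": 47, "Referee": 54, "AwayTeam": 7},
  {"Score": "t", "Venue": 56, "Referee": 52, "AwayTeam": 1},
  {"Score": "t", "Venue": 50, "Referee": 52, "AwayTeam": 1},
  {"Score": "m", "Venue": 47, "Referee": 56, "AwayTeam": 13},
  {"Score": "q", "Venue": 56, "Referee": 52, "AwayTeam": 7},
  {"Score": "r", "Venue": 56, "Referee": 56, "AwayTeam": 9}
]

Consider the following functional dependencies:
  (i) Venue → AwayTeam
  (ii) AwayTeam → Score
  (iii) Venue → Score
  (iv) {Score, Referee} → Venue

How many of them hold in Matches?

1

(i) Venue → AwayTeam: Venue=47: 4 rows → AwayTeam takes values {9, 4, 7, 13} — violation; Venue=56: 5 rows → AwayTeam takes values {7, 1, 9} — violation; Venue=50: 2 rows → AwayTeam takes values {7, 1} — violation — fails.
(ii) AwayTeam → Score: every LHS value maps to a single RHS value — holds.
(iii) Venue → Score: Venue=47: 4 rows → Score takes values {r, q, m} — violation; Venue=56: 5 rows → Score takes values {q, t, r} — violation; Venue=50: 2 rows → Score takes values {q, t} — violation — fails.
(iv) {Score, Referee} → Venue: (Score=r, Referee=56): 2 rows → Venue takes values {47, 56} — violation; (Score=q, Referee=52): 2 rows → Venue takes values {50, 56} — violation; (Score=t, Referee=52): 2 rows → Venue takes values {56, 50} — violation — fails.
1 of the 4 dependencies holds.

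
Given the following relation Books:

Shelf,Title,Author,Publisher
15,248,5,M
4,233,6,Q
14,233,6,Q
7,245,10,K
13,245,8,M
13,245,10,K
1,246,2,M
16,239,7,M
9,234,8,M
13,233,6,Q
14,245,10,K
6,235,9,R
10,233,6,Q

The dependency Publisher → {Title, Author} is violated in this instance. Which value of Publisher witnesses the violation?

Publisher=M: 5 rows → {Title,Author} takes values {(248, 5), (245, 8), (246, 2), (239, 7), (234, 8)} — violation
Publisher=Q: 4 rows → {Title,Author} = (233, 6), (233, 6), (233, 6), (233, 6) ✓
Publisher=K: 3 rows → {Title,Author} = (245, 10), (245, 10), (245, 10) ✓
Publisher=R: 1 row → {Title,Author} = (235, 9) ✓
The only Publisher value with inconsistent RHS is Publisher=M.

M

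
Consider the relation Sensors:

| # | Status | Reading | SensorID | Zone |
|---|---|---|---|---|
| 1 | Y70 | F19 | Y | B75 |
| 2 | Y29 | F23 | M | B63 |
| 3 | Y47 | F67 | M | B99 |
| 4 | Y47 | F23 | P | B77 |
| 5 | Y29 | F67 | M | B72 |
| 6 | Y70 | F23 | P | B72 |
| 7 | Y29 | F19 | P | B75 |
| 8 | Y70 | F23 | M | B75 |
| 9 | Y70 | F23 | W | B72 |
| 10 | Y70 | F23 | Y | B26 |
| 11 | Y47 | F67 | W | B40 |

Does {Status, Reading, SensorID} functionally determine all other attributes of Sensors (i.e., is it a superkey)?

Yes

All 11 rows have distinct {Status, Reading, SensorID} values, so {Status, Reading, SensorID} → (all attributes) holds and {Status, Reading, SensorID} is a superkey.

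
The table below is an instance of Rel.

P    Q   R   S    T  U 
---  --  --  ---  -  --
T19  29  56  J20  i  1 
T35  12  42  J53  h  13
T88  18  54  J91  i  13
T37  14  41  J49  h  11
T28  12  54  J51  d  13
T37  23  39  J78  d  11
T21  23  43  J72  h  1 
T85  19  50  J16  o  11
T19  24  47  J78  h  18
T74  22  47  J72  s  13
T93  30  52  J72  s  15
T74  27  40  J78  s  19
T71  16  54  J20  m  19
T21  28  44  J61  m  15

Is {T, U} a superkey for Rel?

All 14 rows have distinct {T, U} values, so {T, U} → (all attributes) holds and {T, U} is a superkey.

Yes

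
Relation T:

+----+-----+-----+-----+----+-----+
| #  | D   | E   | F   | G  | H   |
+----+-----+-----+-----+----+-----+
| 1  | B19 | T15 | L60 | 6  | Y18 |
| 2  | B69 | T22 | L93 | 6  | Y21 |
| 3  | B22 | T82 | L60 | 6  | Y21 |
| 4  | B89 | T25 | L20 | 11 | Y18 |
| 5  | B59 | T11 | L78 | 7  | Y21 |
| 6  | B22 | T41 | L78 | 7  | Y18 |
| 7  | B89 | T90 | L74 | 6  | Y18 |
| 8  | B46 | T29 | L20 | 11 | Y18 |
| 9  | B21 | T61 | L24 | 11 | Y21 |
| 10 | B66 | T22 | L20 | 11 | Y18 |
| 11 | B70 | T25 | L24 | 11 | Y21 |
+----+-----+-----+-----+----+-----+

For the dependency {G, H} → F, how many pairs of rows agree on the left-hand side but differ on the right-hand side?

(G=6, H=Y18): violating pairs (1,7) — 1 pair.
(G=6, H=Y21): violating pairs (2,3) — 1 pair.
(G=11, H=Y18): all 3 rows agree on F — 0 pairs.
(G=11, H=Y21): all 2 rows agree on F — 0 pairs.

2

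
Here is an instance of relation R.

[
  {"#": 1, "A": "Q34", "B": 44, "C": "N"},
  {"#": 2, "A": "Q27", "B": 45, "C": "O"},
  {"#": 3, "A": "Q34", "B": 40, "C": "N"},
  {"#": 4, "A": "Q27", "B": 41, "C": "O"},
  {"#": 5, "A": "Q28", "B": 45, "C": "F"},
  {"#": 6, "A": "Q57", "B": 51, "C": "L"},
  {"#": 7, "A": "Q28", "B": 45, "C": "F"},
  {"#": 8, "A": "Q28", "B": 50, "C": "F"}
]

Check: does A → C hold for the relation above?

Yes

A=Q34: rows 1, 3 → C = N, N ✓
A=Q27: rows 2, 4 → C = O, O ✓
A=Q28: rows 5, 7, 8 → C = F, F, F ✓
A=Q57: row 6 → C = L ✓
Every A value is associated with a single C value, so A → C holds.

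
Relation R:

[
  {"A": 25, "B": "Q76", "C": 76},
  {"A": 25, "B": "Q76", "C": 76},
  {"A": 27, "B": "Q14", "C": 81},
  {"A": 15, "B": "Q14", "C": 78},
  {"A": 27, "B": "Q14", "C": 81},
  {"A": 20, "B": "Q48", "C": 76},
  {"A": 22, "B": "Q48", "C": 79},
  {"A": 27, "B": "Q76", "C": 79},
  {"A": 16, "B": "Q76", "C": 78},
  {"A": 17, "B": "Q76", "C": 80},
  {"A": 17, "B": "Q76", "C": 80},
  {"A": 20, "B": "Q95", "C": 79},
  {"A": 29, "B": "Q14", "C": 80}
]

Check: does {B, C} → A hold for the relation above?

(B=Q76, C=76): 2 rows → A = 25, 25 ✓
(B=Q14, C=81): 2 rows → A = 27, 27 ✓
(B=Q14, C=78): 1 row → A = 15 ✓
(B=Q48, C=76): 1 row → A = 20 ✓
(B=Q48, C=79): 1 row → A = 22 ✓
(B=Q76, C=79): 1 row → A = 27 ✓
(B=Q76, C=78): 1 row → A = 16 ✓
(B=Q76, C=80): 2 rows → A = 17, 17 ✓
(B=Q95, C=79): 1 row → A = 20 ✓
(B=Q14, C=80): 1 row → A = 29 ✓
Every {B, C} value is associated with a single A value, so {B, C} → A holds.

Yes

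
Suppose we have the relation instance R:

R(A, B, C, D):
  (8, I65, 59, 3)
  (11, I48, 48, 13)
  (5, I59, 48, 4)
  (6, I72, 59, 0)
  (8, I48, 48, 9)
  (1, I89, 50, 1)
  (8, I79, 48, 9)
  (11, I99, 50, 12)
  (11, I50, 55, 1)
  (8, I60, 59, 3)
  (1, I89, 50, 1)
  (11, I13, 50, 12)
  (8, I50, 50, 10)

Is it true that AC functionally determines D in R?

(A=8, C=59): 2 rows → D = 3, 3 ✓
(A=11, C=48): 1 row → D = 13 ✓
(A=5, C=48): 1 row → D = 4 ✓
(A=6, C=59): 1 row → D = 0 ✓
(A=8, C=48): 2 rows → D = 9, 9 ✓
(A=1, C=50): 2 rows → D = 1, 1 ✓
(A=11, C=50): 2 rows → D = 12, 12 ✓
(A=11, C=55): 1 row → D = 1 ✓
(A=8, C=50): 1 row → D = 10 ✓
Every AC value is associated with a single D value, so AC → D holds.

Yes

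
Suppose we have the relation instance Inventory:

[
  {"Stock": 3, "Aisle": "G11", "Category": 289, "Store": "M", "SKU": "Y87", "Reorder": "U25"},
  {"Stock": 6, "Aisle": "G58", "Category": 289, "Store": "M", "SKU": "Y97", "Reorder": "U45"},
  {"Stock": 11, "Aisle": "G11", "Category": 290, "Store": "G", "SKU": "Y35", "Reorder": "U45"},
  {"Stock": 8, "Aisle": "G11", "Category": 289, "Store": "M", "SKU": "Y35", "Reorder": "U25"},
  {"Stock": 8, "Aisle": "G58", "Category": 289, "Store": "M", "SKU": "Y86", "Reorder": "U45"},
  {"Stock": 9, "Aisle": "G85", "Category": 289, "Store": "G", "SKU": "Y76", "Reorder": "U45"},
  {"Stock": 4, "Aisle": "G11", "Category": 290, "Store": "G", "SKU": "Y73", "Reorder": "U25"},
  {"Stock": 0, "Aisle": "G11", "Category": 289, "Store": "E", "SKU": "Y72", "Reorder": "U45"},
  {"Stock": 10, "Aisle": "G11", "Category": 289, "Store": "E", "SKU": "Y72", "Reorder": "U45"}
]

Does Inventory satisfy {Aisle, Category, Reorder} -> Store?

(Aisle=G11, Category=289, Reorder=U25): 2 rows → Store = M, M ✓
(Aisle=G58, Category=289, Reorder=U45): 2 rows → Store = M, M ✓
(Aisle=G11, Category=290, Reorder=U45): 1 row → Store = G ✓
(Aisle=G85, Category=289, Reorder=U45): 1 row → Store = G ✓
(Aisle=G11, Category=290, Reorder=U25): 1 row → Store = G ✓
(Aisle=G11, Category=289, Reorder=U45): 2 rows → Store = E, E ✓
Every {Aisle, Category, Reorder} value is associated with a single Store value, so {Aisle, Category, Reorder} -> Store holds.

Yes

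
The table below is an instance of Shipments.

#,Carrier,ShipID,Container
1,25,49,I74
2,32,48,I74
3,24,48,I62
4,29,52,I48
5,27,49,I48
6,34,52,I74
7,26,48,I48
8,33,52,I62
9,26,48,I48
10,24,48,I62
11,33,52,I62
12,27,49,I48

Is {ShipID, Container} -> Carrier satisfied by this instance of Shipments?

(ShipID=49, Container=I74): row 1 → Carrier = 25 ✓
(ShipID=48, Container=I74): row 2 → Carrier = 32 ✓
(ShipID=48, Container=I62): rows 3, 10 → Carrier = 24, 24 ✓
(ShipID=52, Container=I48): row 4 → Carrier = 29 ✓
(ShipID=49, Container=I48): rows 5, 12 → Carrier = 27, 27 ✓
(ShipID=52, Container=I74): row 6 → Carrier = 34 ✓
(ShipID=48, Container=I48): rows 7, 9 → Carrier = 26, 26 ✓
(ShipID=52, Container=I62): rows 8, 11 → Carrier = 33, 33 ✓
Every {ShipID, Container} value is associated with a single Carrier value, so {ShipID, Container} -> Carrier holds.

Yes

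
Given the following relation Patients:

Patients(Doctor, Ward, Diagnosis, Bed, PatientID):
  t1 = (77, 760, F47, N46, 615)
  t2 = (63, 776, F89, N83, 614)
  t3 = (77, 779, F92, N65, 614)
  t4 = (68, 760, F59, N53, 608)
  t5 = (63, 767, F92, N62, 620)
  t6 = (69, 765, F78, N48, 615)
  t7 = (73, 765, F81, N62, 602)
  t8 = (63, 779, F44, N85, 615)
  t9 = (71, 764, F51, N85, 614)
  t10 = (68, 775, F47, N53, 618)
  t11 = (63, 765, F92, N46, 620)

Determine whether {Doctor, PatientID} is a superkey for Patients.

Rows 5 and 11 have the same {Doctor, PatientID} value (Doctor=63, PatientID=620) but are distinct tuples, so {Doctor, PatientID} does not determine every attribute — not a superkey.

No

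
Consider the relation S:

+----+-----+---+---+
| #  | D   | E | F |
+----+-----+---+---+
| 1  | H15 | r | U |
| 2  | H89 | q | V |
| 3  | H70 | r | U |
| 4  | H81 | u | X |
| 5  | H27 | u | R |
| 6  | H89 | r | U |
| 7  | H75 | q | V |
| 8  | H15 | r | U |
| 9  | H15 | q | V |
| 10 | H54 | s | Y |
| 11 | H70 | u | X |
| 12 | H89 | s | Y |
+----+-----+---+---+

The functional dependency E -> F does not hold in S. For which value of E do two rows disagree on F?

u

E=r: rows 1, 3, 6, 8 → F = U, U, U, U ✓
E=q: rows 2, 7, 9 → F = V, V, V ✓
E=u: rows 4, 5, 11 → F takes values {X, R} — violation
E=s: rows 10, 12 → F = Y, Y ✓
The only E value with inconsistent F is E=u.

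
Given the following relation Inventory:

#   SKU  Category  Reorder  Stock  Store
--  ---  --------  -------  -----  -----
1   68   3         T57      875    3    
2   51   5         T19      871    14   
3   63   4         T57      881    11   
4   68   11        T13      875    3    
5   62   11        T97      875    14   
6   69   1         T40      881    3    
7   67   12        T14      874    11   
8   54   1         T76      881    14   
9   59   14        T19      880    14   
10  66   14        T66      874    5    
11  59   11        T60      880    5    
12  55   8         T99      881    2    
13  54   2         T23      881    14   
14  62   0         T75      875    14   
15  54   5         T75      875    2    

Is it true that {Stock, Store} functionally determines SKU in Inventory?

Yes

(Stock=875, Store=3): rows 1, 4 → SKU = 68, 68 ✓
(Stock=871, Store=14): row 2 → SKU = 51 ✓
(Stock=881, Store=11): row 3 → SKU = 63 ✓
(Stock=875, Store=14): rows 5, 14 → SKU = 62, 62 ✓
(Stock=881, Store=3): row 6 → SKU = 69 ✓
(Stock=874, Store=11): row 7 → SKU = 67 ✓
(Stock=881, Store=14): rows 8, 13 → SKU = 54, 54 ✓
(Stock=880, Store=14): row 9 → SKU = 59 ✓
(Stock=874, Store=5): row 10 → SKU = 66 ✓
(Stock=880, Store=5): row 11 → SKU = 59 ✓
(Stock=881, Store=2): row 12 → SKU = 55 ✓
(Stock=875, Store=2): row 15 → SKU = 54 ✓
Every {Stock, Store} value is associated with a single SKU value, so {Stock, Store} → SKU holds.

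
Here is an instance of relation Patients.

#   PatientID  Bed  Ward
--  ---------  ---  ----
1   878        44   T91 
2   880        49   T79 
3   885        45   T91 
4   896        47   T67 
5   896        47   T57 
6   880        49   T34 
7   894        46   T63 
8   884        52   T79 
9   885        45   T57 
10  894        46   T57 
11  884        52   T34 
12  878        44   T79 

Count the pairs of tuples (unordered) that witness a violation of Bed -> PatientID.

Bed=44: all 2 rows agree on PatientID — 0 pairs.
Bed=49: all 2 rows agree on PatientID — 0 pairs.
Bed=45: all 2 rows agree on PatientID — 0 pairs.
Bed=47: all 2 rows agree on PatientID — 0 pairs.
Bed=46: all 2 rows agree on PatientID — 0 pairs.
Bed=52: all 2 rows agree on PatientID — 0 pairs.

0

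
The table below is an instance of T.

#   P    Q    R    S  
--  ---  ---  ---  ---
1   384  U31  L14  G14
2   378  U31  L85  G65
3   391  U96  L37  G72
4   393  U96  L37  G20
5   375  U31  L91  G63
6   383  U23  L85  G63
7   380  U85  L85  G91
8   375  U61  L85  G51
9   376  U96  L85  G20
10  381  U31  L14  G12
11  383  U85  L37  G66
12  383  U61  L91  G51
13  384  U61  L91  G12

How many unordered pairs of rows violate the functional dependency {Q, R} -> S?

(Q=U31, R=L14): violating pairs (1,10) — 1 pair.
(Q=U96, R=L37): violating pairs (3,4) — 1 pair.
(Q=U61, R=L91): violating pairs (12,13) — 1 pair.

3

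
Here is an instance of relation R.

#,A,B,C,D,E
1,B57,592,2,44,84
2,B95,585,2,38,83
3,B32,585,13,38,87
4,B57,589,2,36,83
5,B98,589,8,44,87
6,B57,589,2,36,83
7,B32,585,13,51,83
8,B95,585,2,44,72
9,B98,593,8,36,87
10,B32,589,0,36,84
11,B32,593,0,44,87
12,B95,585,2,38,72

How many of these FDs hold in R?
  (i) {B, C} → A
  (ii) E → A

(i) {B, C} → A: every LHS value maps to a single RHS value — holds.
(ii) E → A: E=84: rows 1, 10 → A takes values {B57, B32} — violation; E=83: rows 2, 4, 6, 7 → A takes values {B95, B57, B32} — violation; E=87: rows 3, 5, 9, 11 → A takes values {B32, B98} — violation — fails.
1 of the 2 dependencies holds.

1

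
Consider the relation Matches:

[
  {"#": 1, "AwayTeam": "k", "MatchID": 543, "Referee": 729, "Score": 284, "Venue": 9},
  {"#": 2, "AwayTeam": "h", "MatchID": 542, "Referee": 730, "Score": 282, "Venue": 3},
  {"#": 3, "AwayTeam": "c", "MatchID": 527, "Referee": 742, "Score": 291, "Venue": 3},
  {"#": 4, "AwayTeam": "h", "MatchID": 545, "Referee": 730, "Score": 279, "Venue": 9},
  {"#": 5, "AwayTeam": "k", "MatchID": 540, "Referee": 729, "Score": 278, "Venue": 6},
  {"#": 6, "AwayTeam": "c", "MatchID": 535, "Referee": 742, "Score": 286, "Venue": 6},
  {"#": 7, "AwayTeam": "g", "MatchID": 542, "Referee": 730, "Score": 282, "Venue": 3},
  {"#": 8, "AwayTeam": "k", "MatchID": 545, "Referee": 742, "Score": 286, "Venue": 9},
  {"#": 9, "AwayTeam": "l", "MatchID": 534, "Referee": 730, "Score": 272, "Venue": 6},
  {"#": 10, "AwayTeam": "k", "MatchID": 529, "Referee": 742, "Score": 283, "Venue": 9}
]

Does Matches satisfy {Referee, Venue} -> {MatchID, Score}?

No

(Referee=729, Venue=9): row 1 → {MatchID,Score} = (543, 284) ✓
(Referee=730, Venue=3): rows 2, 7 → {MatchID,Score} = (542, 282), (542, 282) ✓
(Referee=742, Venue=3): row 3 → {MatchID,Score} = (527, 291) ✓
(Referee=730, Venue=9): row 4 → {MatchID,Score} = (545, 279) ✓
(Referee=729, Venue=6): row 5 → {MatchID,Score} = (540, 278) ✓
(Referee=742, Venue=6): row 6 → {MatchID,Score} = (535, 286) ✓
(Referee=742, Venue=9): rows 8, 10 → {MatchID,Score} takes values {(545, 286), (529, 283)} — violation
(Referee=730, Venue=6): row 9 → {MatchID,Score} = (534, 272) ✓
Two rows agree on {Referee, Venue} but differ on {MatchID, Score}, so {Referee, Venue} -> {MatchID, Score} does not hold.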